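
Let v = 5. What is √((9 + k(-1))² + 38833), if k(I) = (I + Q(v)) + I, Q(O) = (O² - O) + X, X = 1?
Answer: √39617 ≈ 199.04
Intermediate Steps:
Q(O) = 1 + O² - O (Q(O) = (O² - O) + 1 = 1 + O² - O)
k(I) = 21 + 2*I (k(I) = (I + (1 + 5² - 1*5)) + I = (I + (1 + 25 - 5)) + I = (I + 21) + I = (21 + I) + I = 21 + 2*I)
√((9 + k(-1))² + 38833) = √((9 + (21 + 2*(-1)))² + 38833) = √((9 + (21 - 2))² + 38833) = √((9 + 19)² + 38833) = √(28² + 38833) = √(784 + 38833) = √39617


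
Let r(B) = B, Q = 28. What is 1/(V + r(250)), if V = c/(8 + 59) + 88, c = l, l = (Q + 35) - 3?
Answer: 67/22706 ≈ 0.0029508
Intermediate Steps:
l = 60 (l = (28 + 35) - 3 = 63 - 3 = 60)
c = 60
V = 5956/67 (V = 60/(8 + 59) + 88 = 60/67 + 88 = 5956/67 ≈ 88.896)
1/(V + r(250)) = 1/(5956/67 + 250) = 1/(22706/67) = 67/22706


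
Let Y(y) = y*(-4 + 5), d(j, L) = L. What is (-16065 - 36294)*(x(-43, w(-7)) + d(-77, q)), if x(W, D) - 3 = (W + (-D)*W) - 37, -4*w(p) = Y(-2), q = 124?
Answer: -7173183/2 ≈ -3.5866e+6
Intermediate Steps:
Y(y) = y (Y(y) = y*1 = y)
w(p) = 1/2 (w(p) = -1/4*(-2) = 1/2)
x(W, D) = -34 + W - D*W (x(W, D) = 3 + ((W + (-D)*W) - 37) = 3 + ((W - D*W) - 37) = 3 + (-37 + W - D*W) = -34 + W - D*W)
(-16065 - 36294)*(x(-43, w(-7)) + d(-77, q)) = (-16065 - 36294)*((-34 - 43 - 1*1/2*(-43)) + 124) = -52359*((-34 - 43 + 43/2) + 124) = -52359*(-111/2 + 124) = -52359*137/2 = -7173183/2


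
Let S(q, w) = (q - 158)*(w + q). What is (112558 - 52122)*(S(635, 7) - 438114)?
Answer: -7970299680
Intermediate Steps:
S(q, w) = (-158 + q)*(q + w)
(112558 - 52122)*(S(635, 7) - 438114) = (112558 - 52122)*((635**2 - 158*635 - 158*7 + 635*7) - 438114) = 60436*((403225 - 100330 - 1106 + 4445) - 438114) = 60436*(306234 - 438114) = 60436*(-131880) = -7970299680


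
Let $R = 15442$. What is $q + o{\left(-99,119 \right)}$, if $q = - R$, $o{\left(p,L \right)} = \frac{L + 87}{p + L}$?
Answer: $- \frac{154317}{10} \approx -15432.0$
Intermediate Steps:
$o{\left(p,L \right)} = \frac{87 + L}{L + p}$
$q = -15442$ ($q = \left(-1\right) 15442 = -15442$)
$q + o{\left(-99,119 \right)} = -15442 + \frac{87 + 119}{119 - 99} = -15442 + \frac{1}{20} \cdot 206 = -15442 + \frac{103}{10} = - \frac{154317}{10}$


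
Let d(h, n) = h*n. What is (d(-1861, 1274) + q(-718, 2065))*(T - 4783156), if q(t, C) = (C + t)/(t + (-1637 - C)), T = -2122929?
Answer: 14474382373233259/884 ≈ 1.6374e+13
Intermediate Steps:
q(t, C) = (C + t)/(-1637 + t - C)
(d(-1861, 1274) + q(-718, 2065))*(T - 4783156) = (-1861*1274 + (2065 - 718)/(-1637 - 718 - 1*2065))*(-2122929 - 4783156) = (-2370914 + 1347/(-1637 - 718 - 2065))*(-6906085) = (-2370914 + 1347/(-4420))*(-6906085) = (-2370914 - 1/4420*1347)*(-6906085) = (-2370914 - 1347/4420)*(-6906085) = -10479441227/4420*(-6906085) = 14474382373233259/884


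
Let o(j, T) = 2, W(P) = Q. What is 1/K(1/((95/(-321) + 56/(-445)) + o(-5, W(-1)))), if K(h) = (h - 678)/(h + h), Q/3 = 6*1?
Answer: -95230/50901599 ≈ -0.0018709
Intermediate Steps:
Q = 18 (Q = 3*(6*1) = 3*6 = 18)
W(P) = 18
K(h) = (-678 + h)/(2*h) (K(h) = (-678 + h)/((2*h)) = (-678 + h)*(1/(2*h)) = (-678 + h)/(2*h))
1/K(1/((95/(-321) + 56/(-445)) + o(-5, W(-1)))) = 1/((-678 + 1/((95/(-321) + 56/(-445)) + 2))/(2*(1/((95/(-321) + 56/(-445)) + 2)))) = 1/((-678 + 1/((95*(-1/321) + 56*(-1/445)) + 2))/(2*(1/((95*(-1/321) + 56*(-1/445)) + 2)))) = 1/((-678 + 1/((-95/321 - 56/445) + 2))/(2*(1/((-95/321 - 56/445) + 2)))) = 1/((-678 + 1/(-60251/142845 + 2))/(2*(1/(-60251/142845 + 2)))) = 1/((-678 + 1/(225439/142845))/(2*(1/(225439/142845)))) = 1/((-678 + 142845/225439)/(2*(142845/225439))) = 1/((½)*(225439/142845)*(-152704797/225439)) = 1/(-50901599/95230) = -95230/50901599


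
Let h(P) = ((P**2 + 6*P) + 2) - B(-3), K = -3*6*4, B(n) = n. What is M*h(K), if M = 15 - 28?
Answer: -61841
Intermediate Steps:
K = -72 (K = -18*4 = -72)
h(P) = 5 + P**2 + 6*P (h(P) = ((P**2 + 6*P) + 2) - 1*(-3) = (2 + P**2 + 6*P) + 3 = 5 + P**2 + 6*P)
M = -13
M*h(K) = -13*(5 + (-72)**2 + 6*(-72)) = -13*(5 + 5184 - 432) = -13*4757 = -61841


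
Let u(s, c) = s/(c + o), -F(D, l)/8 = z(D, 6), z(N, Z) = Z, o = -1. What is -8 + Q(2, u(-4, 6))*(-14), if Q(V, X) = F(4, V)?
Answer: 664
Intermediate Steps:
F(D, l) = -48 (F(D, l) = -8*6 = -48)
u(s, c) = s/(-1 + c) (u(s, c) = s/(c - 1) = s/(-1 + c))
Q(V, X) = -48
-8 + Q(2, u(-4, 6))*(-14) = -8 - 48*(-14) = -8 + 672 = 664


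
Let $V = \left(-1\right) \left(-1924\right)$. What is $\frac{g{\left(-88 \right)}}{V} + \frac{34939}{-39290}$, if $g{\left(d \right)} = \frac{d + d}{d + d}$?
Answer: $- \frac{33591673}{37796980} \approx -0.88874$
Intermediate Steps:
$V = 1924$
$g{\left(d \right)} = 1$ ($g{\left(d \right)} = \frac{2 d}{2 d} = 2 d \frac{1}{2 d} = 1$)
$\frac{g{\left(-88 \right)}}{V} + \frac{34939}{-39290} = 1 \cdot \frac{1}{1924} + \frac{34939}{-39290} = 1 \cdot \frac{1}{1924} + 34939 \left(- \frac{1}{39290}\right) = \frac{1}{1924} - \frac{34939}{39290} = - \frac{33591673}{37796980}$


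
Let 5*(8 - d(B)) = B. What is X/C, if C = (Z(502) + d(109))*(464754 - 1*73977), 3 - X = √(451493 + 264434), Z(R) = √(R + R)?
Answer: 345/2649337801 - 115*√715927/2649337801 - 50*√179697677/7948013403 + 50*√251/2649337801 ≈ -0.00012063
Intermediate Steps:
Z(R) = √2*√R (Z(R) = √(2*R) = √2*√R)
d(B) = 8 - B/5
X = 3 - √715927 (X = 3 - √(451493 + 264434) = 3 - √715927 ≈ -843.13)
C = -26963613/5 + 781554*√251 (C = (√2*√502 + (8 - ⅕*109))*(464754 - 1*73977) = (2*√251 + (8 - 109/5))*(464754 - 73977) = (2*√251 - 69/5)*390777 = (-69/5 + 2*√251)*390777 = -26963613/5 + 781554*√251 ≈ 6.9894e+6)
X/C = (3 - √715927)/(-26963613/5 + 781554*√251)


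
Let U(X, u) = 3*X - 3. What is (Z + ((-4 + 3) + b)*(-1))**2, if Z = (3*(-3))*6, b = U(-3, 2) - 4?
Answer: 1369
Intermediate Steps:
U(X, u) = -3 + 3*X
b = -16 (b = (-3 + 3*(-3)) - 4 = (-3 - 9) - 4 = -12 - 4 = -16)
Z = -54 (Z = -9*6 = -54)
(Z + ((-4 + 3) + b)*(-1))**2 = (-54 + ((-4 + 3) - 16)*(-1))**2 = (-54 + (-1 - 16)*(-1))**2 = (-54 - 17*(-1))**2 = (-54 + 17)**2 = (-37)**2 = 1369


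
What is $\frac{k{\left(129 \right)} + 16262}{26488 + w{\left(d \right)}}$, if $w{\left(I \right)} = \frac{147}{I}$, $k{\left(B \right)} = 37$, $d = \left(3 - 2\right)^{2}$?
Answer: $\frac{16299}{26635} \approx 0.61194$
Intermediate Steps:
$d = 1$ ($d = 1^{2} = 1$)
$\frac{k{\left(129 \right)} + 16262}{26488 + w{\left(d \right)}} = \frac{37 + 16262}{26488 + \frac{147}{1}} = \frac{16299}{26488 + 147 \cdot 1} = \frac{16299}{26488 + 147} = \frac{16299}{26635}$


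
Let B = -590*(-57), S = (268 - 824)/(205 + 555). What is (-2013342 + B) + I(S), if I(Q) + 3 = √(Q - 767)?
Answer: -1979715 + I*√27715110/190 ≈ -1.9797e+6 + 27.708*I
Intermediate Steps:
S = -139/190 (S = -556/760 = -556*1/760 = -139/190 ≈ -0.73158)
I(Q) = -3 + √(-767 + Q) (I(Q) = -3 + √(Q - 767) = -3 + √(-767 + Q))
B = 33630
(-2013342 + B) + I(S) = (-2013342 + 33630) + (-3 + √(-767 - 139/190)) = -1979712 + (-3 + √(-145869/190)) = -1979712 + (-3 + I*√27715110/190) = -1979715 + I*√27715110/190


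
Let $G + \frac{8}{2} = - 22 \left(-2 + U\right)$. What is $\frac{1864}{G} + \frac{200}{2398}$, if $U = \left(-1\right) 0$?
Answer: $\frac{279867}{5995} \approx 46.683$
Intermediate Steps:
$U = 0$
$G = 40$ ($G = -4 - 22 \left(-2 + 0\right) = -4 - -44 = -4 + 44 = 40$)
$\frac{1864}{G} + \frac{200}{2398} = \frac{1864}{40} + \frac{200}{2398} = 1864 \cdot \frac{1}{40} + 200 \cdot \frac{1}{2398} = \frac{233}{5} + \frac{100}{1199} = \frac{279867}{5995}$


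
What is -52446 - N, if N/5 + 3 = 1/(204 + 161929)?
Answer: -8500795328/162133 ≈ -52431.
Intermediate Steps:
N = -2431990/162133 (N = -15 + 5/(204 + 161929) = -15 + 5/162133 = -2431990/162133 ≈ -15.000)
-52446 - N = -52446 - 1*(-2431990/162133) = -52446 + 2431990/162133 = -8500795328/162133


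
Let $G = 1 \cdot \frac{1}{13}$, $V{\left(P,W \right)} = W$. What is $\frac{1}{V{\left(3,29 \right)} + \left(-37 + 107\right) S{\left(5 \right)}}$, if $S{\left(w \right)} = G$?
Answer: $\frac{13}{447} \approx 0.029083$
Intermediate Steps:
$G = \frac{1}{13}$ ($G = 1 \cdot \frac{1}{13} = \frac{1}{13} \approx 0.076923$)
$S{\left(w \right)} = \frac{1}{13}$
$\frac{1}{V{\left(3,29 \right)} + \left(-37 + 107\right) S{\left(5 \right)}} = \frac{1}{29 + \left(-37 + 107\right) \frac{1}{13}} = \frac{1}{29 + 70 \cdot \frac{1}{13}} = \frac{1}{29 + \frac{70}{13}} = \frac{1}{\frac{447}{13}} = \frac{13}{447}$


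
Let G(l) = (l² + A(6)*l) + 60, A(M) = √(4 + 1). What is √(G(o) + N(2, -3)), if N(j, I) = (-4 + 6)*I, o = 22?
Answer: √(538 + 22*√5) ≈ 24.232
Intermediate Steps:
A(M) = √5
N(j, I) = 2*I
G(l) = 60 + l² + l*√5 (G(l) = (l² + √5*l) + 60 = (l² + l*√5) + 60 = 60 + l² + l*√5)
√(G(o) + N(2, -3)) = √((60 + 22² + 22*√5) + 2*(-3)) = √((60 + 484 + 22*√5) - 6) = √((544 + 22*√5) - 6) = √(538 + 22*√5)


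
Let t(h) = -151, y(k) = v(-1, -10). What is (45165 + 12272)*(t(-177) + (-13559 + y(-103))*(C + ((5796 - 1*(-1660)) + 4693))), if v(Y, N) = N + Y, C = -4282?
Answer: -6131706521017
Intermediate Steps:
y(k) = -11 (y(k) = -10 - 1 = -11)
(45165 + 12272)*(t(-177) + (-13559 + y(-103))*(C + ((5796 - 1*(-1660)) + 4693))) = (45165 + 12272)*(-151 + (-13559 - 11)*(-4282 + ((5796 - 1*(-1660)) + 4693))) = 57437*(-151 - 13570*(-4282 + ((5796 + 1660) + 4693))) = 57437*(-151 - 13570*(-4282 + (7456 + 4693))) = 57437*(-151 - 13570*(-4282 + 12149)) = 57437*(-151 - 13570*7867) = 57437*(-151 - 106755190) = 57437*(-106755341) = -6131706521017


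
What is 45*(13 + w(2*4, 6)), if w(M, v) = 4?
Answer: 765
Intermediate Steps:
45*(13 + w(2*4, 6)) = 45*(13 + 4) = 45*17 = 765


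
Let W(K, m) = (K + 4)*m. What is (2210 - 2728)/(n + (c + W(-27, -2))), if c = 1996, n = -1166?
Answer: -259/438 ≈ -0.59132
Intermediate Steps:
W(K, m) = m*(4 + K) (W(K, m) = (4 + K)*m = m*(4 + K))
(2210 - 2728)/(n + (c + W(-27, -2))) = (2210 - 2728)/(-1166 + (1996 - 2*(4 - 27))) = -518/(-1166 + (1996 - 2*(-23))) = -518/(-1166 + (1996 + 46)) = -518/(-1166 + 2042) = -518/876 = -518*1/876 = -259/438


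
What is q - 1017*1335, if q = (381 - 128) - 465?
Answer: -1357907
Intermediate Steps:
q = -212 (q = 253 - 465 = -212)
q - 1017*1335 = -212 - 1017*1335 = -212 - 1357695 = -1357907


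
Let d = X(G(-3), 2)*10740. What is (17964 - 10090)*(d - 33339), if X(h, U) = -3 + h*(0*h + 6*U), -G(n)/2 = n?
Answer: 5572595154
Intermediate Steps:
G(n) = -2*n
X(h, U) = -3 + 6*U*h (X(h, U) = -3 + h*(0 + 6*U) = -3 + h*(6*U) = -3 + 6*U*h)
d = 741060 (d = (-3 + 6*2*(-2*(-3)))*10740 = (-3 + 6*2*6)*10740 = (-3 + 72)*10740 = 69*10740 = 741060)
(17964 - 10090)*(d - 33339) = (17964 - 10090)*(741060 - 33339) = 7874*707721 = 5572595154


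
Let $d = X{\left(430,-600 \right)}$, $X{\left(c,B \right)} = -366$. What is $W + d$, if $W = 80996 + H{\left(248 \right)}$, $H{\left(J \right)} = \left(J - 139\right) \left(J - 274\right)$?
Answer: $77796$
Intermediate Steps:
$H{\left(J \right)} = \left(-274 + J\right) \left(-139 + J\right)$ ($H{\left(J \right)} = \left(-139 + J\right) \left(-274 + J\right) = \left(-274 + J\right) \left(-139 + J\right)$)
$d = -366$
$W = 78162$ ($W = 80996 + \left(38086 + 248^{2} - 102424\right) = 80996 + \left(38086 + 61504 - 102424\right) = 80996 - 2834 = 78162$)
$W + d = 78162 - 366 = 77796$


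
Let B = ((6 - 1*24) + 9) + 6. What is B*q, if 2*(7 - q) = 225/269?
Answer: -10623/538 ≈ -19.745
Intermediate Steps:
q = 3541/538 (q = 7 - 225/(2*269) = 7 - ½*225/269 = 7 - 225/538 = 3541/538 ≈ 6.5818)
B = -3 (B = ((6 - 24) + 9) + 6 = (-18 + 9) + 6 = -9 + 6 = -3)
B*q = -3*3541/538 = -10623/538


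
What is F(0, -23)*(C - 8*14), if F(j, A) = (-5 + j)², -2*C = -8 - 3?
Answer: -5325/2 ≈ -2662.5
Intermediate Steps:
C = 11/2 (C = -(-8 - 3)/2 = -½*(-11) = 11/2 ≈ 5.5000)
F(0, -23)*(C - 8*14) = (-5 + 0)²*(11/2 - 8*14) = (-5)²*(11/2 - 112) = 25*(-213/2) = -5325/2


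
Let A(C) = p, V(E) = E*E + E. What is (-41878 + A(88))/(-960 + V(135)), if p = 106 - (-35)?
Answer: -41737/17400 ≈ -2.3987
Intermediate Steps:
V(E) = E + E² (V(E) = E² + E = E + E²)
p = 141 (p = 106 - 1*(-35) = 106 + 35 = 141)
A(C) = 141
(-41878 + A(88))/(-960 + V(135)) = (-41878 + 141)/(-960 + 135*(1 + 135)) = -41737/(-960 + 135*136) = -41737/(-960 + 18360) = -41737/17400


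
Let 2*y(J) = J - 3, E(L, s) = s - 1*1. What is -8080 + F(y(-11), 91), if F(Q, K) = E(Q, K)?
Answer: -7990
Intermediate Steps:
E(L, s) = -1 + s (E(L, s) = s - 1 = -1 + s)
y(J) = -3/2 + J/2 (y(J) = (J - 3)/2 = (-3 + J)/2 = -3/2 + J/2)
F(Q, K) = -1 + K
-8080 + F(y(-11), 91) = -8080 + (-1 + 91) = -8080 + 90 = -7990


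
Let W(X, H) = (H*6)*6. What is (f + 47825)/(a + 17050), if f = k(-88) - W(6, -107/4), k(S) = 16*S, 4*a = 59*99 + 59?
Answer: 9476/3705 ≈ 2.5576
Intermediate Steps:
a = 1475 (a = (59*99 + 59)/4 = (5841 + 59)/4 = (¼)*5900 = 1475)
W(X, H) = 36*H (W(X, H) = (6*H)*6 = 36*H)
f = -445 (f = 16*(-88) - 36*(-107/4) = -1408 - 36*(-107*¼) = -1408 - 36*(-107)/4 = -1408 - 1*(-963) = -1408 + 963 = -445)
(f + 47825)/(a + 17050) = (-445 + 47825)/(1475 + 17050) = 47380/18525 = 47380*(1/18525) = 9476/3705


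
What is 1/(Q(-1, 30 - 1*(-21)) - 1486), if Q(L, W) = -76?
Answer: -1/1562 ≈ -0.00064021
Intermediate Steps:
1/(Q(-1, 30 - 1*(-21)) - 1486) = 1/(-76 - 1486) = 1/(-1562) = -1/1562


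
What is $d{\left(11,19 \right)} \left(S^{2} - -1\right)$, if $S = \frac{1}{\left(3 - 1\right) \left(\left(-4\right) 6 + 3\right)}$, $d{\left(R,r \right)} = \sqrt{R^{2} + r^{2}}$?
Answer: $\frac{1765 \sqrt{482}}{1764} \approx 21.967$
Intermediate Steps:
$S = - \frac{1}{42}$ ($S = \frac{1}{2 \left(-24 + 3\right)} = \frac{1}{2 \left(-21\right)} = \frac{1}{2} \left(- \frac{1}{21}\right) = - \frac{1}{42} \approx -0.02381$)
$d{\left(11,19 \right)} \left(S^{2} - -1\right) = \sqrt{11^{2} + 19^{2}} \left(\left(- \frac{1}{42}\right)^{2} - -1\right) = \sqrt{121 + 361} \left(\frac{1}{1764} + 1\right) = \sqrt{482} \cdot \frac{1765}{1764} = \frac{1765 \sqrt{482}}{1764}$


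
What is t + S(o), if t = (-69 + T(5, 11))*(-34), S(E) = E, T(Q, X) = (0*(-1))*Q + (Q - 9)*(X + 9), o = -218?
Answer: 4848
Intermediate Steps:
T(Q, X) = (-9 + Q)*(9 + X) (T(Q, X) = 0*Q + (-9 + Q)*(9 + X) = 0 + (-9 + Q)*(9 + X) = (-9 + Q)*(9 + X))
t = 5066 (t = (-69 + (-81 - 9*11 + 9*5 + 5*11))*(-34) = (-69 + (-81 - 99 + 45 + 55))*(-34) = (-69 - 80)*(-34) = -149*(-34) = 5066)
t + S(o) = 5066 - 218 = 4848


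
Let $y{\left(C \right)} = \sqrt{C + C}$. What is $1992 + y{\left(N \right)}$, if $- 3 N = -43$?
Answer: $1992 + \frac{\sqrt{258}}{3} \approx 1997.4$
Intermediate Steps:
$N = \frac{43}{3}$ ($N = \left(- \frac{1}{3}\right) \left(-43\right) = \frac{43}{3} \approx 14.333$)
$y{\left(C \right)} = \sqrt{2} \sqrt{C}$ ($y{\left(C \right)} = \sqrt{2 C} = \sqrt{2} \sqrt{C}$)
$1992 + y{\left(N \right)} = 1992 + \sqrt{2} \sqrt{\frac{43}{3}} = 1992 + \sqrt{2} \frac{\sqrt{129}}{3} = 1992 + \frac{\sqrt{258}}{3}$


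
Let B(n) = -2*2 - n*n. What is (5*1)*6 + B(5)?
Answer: 1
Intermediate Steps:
B(n) = -4 - n²
(5*1)*6 + B(5) = (5*1)*6 + (-4 - 1*5²) = 5*6 + (-4 - 1*25) = 30 + (-4 - 25) = 30 - 29 = 1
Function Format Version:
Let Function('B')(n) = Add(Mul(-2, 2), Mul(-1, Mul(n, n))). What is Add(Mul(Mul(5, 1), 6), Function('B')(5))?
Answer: 1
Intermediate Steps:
Function('B')(n) = Add(-4, Mul(-1, Pow(n, 2)))
Add(Mul(Mul(5, 1), 6), Function('B')(5)) = Add(Mul(Mul(5, 1), 6), Add(-4, Mul(-1, Pow(5, 2)))) = Add(Mul(5, 6), Add(-4, Mul(-1, 25))) = Add(30, Add(-4, -25)) = Add(30, -29) = 1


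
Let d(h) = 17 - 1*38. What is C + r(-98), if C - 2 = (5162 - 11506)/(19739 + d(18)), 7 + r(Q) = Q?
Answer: -1018649/9859 ≈ -103.32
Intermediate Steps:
r(Q) = -7 + Q
d(h) = -21 (d(h) = 17 - 38 = -21)
C = 16546/9859 (C = 2 + (5162 - 11506)/(19739 - 21) = 2 - 6344/19718 = 2 - 6344*1/19718 = 2 - 3172/9859 = 16546/9859 ≈ 1.6783)
C + r(-98) = 16546/9859 + (-7 - 98) = 16546/9859 - 105 = -1018649/9859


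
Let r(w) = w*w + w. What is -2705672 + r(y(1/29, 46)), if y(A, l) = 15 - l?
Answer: -2704742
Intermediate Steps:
r(w) = w + w² (r(w) = w² + w = w + w²)
-2705672 + r(y(1/29, 46)) = -2705672 + (15 - 1*46)*(1 + (15 - 1*46)) = -2705672 + (15 - 46)*(1 + (15 - 46)) = -2705672 - 31*(1 - 31) = -2705672 - 31*(-30) = -2705672 + 930 = -2704742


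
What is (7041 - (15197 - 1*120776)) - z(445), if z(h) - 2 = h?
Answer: 112173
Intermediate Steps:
z(h) = 2 + h
(7041 - (15197 - 1*120776)) - z(445) = (7041 - (15197 - 1*120776)) - (2 + 445) = (7041 - (15197 - 120776)) - 1*447 = (7041 - 1*(-105579)) - 447 = (7041 + 105579) - 447 = 112620 - 447 = 112173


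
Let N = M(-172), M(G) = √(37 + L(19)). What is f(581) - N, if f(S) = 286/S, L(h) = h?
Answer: 286/581 - 2*√14 ≈ -6.9911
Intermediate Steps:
M(G) = 2*√14 (M(G) = √(37 + 19) = √56 = 2*√14)
N = 2*√14 ≈ 7.4833
f(581) - N = 286/581 - 2*√14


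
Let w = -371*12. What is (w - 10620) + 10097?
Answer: -4975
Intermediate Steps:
w = -4452
(w - 10620) + 10097 = (-4452 - 10620) + 10097 = -15072 + 10097 = -4975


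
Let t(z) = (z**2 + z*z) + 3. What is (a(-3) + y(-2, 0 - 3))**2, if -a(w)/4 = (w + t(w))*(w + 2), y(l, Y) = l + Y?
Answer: 4489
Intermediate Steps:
t(z) = 3 + 2*z**2 (t(z) = (z**2 + z**2) + 3 = 2*z**2 + 3 = 3 + 2*z**2)
y(l, Y) = Y + l
a(w) = -4*(2 + w)*(3 + w + 2*w**2) (a(w) = -4*(w + (3 + 2*w**2))*(w + 2) = -4*(3 + w + 2*w**2)*(2 + w) = -4*(2 + w)*(3 + w + 2*w**2))
(a(-3) + y(-2, 0 - 3))**2 = ((-24 - 20*(-3) - 20*(-3)**2 - 8*(-3)**3) + ((0 - 3) - 2))**2 = ((-24 + 60 - 20*9 - 8*(-27)) + (-3 - 2))**2 = ((-24 + 60 - 180 + 216) - 5)**2 = (72 - 5)**2 = 67**2 = 4489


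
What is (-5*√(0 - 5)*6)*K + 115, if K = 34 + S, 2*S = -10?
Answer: 115 - 870*I*√5 ≈ 115.0 - 1945.4*I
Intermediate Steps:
S = -5 (S = (½)*(-10) = -5)
K = 29 (K = 34 - 5 = 29)
(-5*√(0 - 5)*6)*K + 115 = (-5*√(0 - 5)*6)*29 + 115 = (-5*I*√5*6)*29 + 115 = -30*I*√5*29 + 115 = -870*I*√5 + 115 = 115 - 870*I*√5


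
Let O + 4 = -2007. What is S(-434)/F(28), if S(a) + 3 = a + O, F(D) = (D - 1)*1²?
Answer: -272/3 ≈ -90.667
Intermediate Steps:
O = -2011 (O = -4 - 2007 = -2011)
F(D) = -1 + D (F(D) = (-1 + D)*1 = -1 + D)
S(a) = -2014 + a (S(a) = -3 + (a - 2011) = -3 + (-2011 + a) = -2014 + a)
S(-434)/F(28) = (-2014 - 434)/(-1 + 28) = -2448/27 = -2448*1/27 = -272/3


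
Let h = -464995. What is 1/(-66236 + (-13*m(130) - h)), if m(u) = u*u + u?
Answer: 1/177369 ≈ 5.6380e-6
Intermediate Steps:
m(u) = u + u**2 (m(u) = u**2 + u = u + u**2)
1/(-66236 + (-13*m(130) - h)) = 1/(-66236 + (-1690*(1 + 130) - 1*(-464995))) = 1/(-66236 + (-1690*131 + 464995)) = 1/(-66236 + (-13*17030 + 464995)) = 1/(-66236 + (-221390 + 464995)) = 1/(-66236 + 243605) = 1/177369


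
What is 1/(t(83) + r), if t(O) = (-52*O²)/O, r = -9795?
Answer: -1/14111 ≈ -7.0867e-5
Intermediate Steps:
t(O) = -52*O
1/(t(83) + r) = 1/(-52*83 - 9795) = 1/(-4316 - 9795) = 1/(-14111) = -1/14111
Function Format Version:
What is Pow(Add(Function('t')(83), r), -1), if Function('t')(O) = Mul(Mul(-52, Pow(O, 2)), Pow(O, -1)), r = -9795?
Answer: Rational(-1, 14111) ≈ -7.0867e-5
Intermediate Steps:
Function('t')(O) = Mul(-52, O)
Pow(Add(Function('t')(83), r), -1) = Pow(Add(Mul(-52, 83), -9795), -1) = Pow(Add(-4316, -9795), -1) = Pow(-14111, -1) = Rational(-1, 14111)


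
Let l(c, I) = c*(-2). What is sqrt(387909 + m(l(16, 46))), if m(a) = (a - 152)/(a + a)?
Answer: sqrt(6206590)/4 ≈ 622.83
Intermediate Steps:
l(c, I) = -2*c
m(a) = (-152 + a)/(2*a) (m(a) = (-152 + a)/((2*a)) = (-152 + a)*(1/(2*a)) = (-152 + a)/(2*a))
sqrt(387909 + m(l(16, 46))) = sqrt(387909 + (-152 - 2*16)/(2*((-2*16)))) = sqrt(387909 + (1/2)*(-152 - 32)/(-32)) = sqrt(387909 + (1/2)*(-1/32)*(-184)) = sqrt(387909 + 23/8) = sqrt(3103295/8) = sqrt(6206590)/4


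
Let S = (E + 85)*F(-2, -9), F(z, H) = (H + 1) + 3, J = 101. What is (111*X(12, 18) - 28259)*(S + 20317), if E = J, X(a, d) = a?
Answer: -522033749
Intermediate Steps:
F(z, H) = 4 + H (F(z, H) = (1 + H) + 3 = 4 + H)
E = 101
S = -930 (S = (101 + 85)*(4 - 9) = 186*(-5) = -930)
(111*X(12, 18) - 28259)*(S + 20317) = (111*12 - 28259)*(-930 + 20317) = (1332 - 28259)*19387 = -26927*19387 = -522033749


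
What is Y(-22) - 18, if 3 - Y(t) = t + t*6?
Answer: 139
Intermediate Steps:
Y(t) = 3 - 7*t (Y(t) = 3 - (t + t*6) = 3 - (t + 6*t) = 3 - 7*t)
Y(-22) - 18 = (3 - 7*(-22)) - 18 = (3 + 154) - 18 = 157 - 18 = 139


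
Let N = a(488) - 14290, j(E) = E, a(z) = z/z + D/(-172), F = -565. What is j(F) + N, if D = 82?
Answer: -1277485/86 ≈ -14854.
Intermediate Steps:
a(z) = 45/86 (a(z) = z/z + 82/(-172) = 1 + 82*(-1/172) = 1 - 41/86 = 45/86)
N = -1228895/86 (N = 45/86 - 14290 = -1228895/86 ≈ -14289.)
j(F) + N = -565 - 1228895/86 = -1277485/86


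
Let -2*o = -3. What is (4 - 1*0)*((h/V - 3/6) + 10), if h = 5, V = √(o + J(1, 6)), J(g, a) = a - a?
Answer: 38 + 20*√6/3 ≈ 54.330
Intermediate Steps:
o = 3/2 (o = -½*(-3) = 3/2 ≈ 1.5000)
J(g, a) = 0
V = √6/2 (V = √(3/2 + 0) = √(3/2) = √6/2 ≈ 1.2247)
(4 - 1*0)*((h/V - 3/6) + 10) = (4 - 1*0)*((5/((√6/2)) - 3/6) + 10) = (4 + 0)*((5*(√6/3) - 3*⅙) + 10) = 4*((5*√6/3 - ½) + 10) = 4*((-½ + 5*√6/3) + 10) = 4*(19/2 + 5*√6/3) = 38 + 20*√6/3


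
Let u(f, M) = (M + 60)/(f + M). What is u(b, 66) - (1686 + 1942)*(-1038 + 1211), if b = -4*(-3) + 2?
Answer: -25105697/40 ≈ -6.2764e+5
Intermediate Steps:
b = 14 (b = 12 + 2 = 14)
u(f, M) = (60 + M)/(M + f)
u(b, 66) - (1686 + 1942)*(-1038 + 1211) = (60 + 66)/(66 + 14) - (1686 + 1942)*(-1038 + 1211) = 126/80 - 3628*173 = (1/80)*126 - 1*627644 = 63/40 - 627644 = -25105697/40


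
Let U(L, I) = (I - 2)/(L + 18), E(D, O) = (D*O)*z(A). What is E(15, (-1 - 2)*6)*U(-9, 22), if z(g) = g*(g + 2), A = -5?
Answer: -9000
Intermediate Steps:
z(g) = g*(2 + g)
E(D, O) = 15*D*O (E(D, O) = (D*O)*(-5*(2 - 5)) = (D*O)*(-5*(-3)) = (D*O)*15 = 15*D*O)
U(L, I) = (-2 + I)/(18 + L)
E(15, (-1 - 2)*6)*U(-9, 22) = (15*15*((-1 - 2)*6))*((-2 + 22)/(18 - 9)) = (15*15*(-3*6))*(20/9) = (15*15*(-18))*((⅑)*20) = -4050*20/9 = -9000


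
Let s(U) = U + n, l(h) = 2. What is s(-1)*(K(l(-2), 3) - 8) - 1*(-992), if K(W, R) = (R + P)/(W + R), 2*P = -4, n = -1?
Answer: 5038/5 ≈ 1007.6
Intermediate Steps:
P = -2 (P = (½)*(-4) = -2)
s(U) = -1 + U (s(U) = U - 1 = -1 + U)
K(W, R) = (-2 + R)/(R + W) (K(W, R) = (R - 2)/(W + R) = (-2 + R)/(R + W))
s(-1)*(K(l(-2), 3) - 8) - 1*(-992) = (-1 - 1)*((-2 + 3)/(3 + 2) - 8) - 1*(-992) = -2*(1/5 - 8) + 992 = -2*((⅕)*1 - 8) + 992 = -2*(⅕ - 8) + 992 = -2*(-39/5) + 992 = 78/5 + 992 = 5038/5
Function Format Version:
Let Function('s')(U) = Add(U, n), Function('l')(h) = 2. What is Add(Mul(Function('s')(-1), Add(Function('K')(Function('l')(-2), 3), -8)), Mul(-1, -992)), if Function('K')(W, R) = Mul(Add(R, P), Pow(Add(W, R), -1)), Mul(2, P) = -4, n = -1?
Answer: Rational(5038, 5) ≈ 1007.6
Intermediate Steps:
P = -2 (P = Mul(Rational(1, 2), -4) = -2)
Function('s')(U) = Add(-1, U) (Function('s')(U) = Add(U, -1) = Add(-1, U))
Function('K')(W, R) = Mul(Pow(Add(R, W), -1), Add(-2, R)) (Function('K')(W, R) = Mul(Add(R, -2), Pow(Add(W, R), -1)) = Mul(Add(-2, R), Pow(Add(R, W), -1)) = Mul(Pow(Add(R, W), -1), Add(-2, R)))
Add(Mul(Function('s')(-1), Add(Function('K')(Function('l')(-2), 3), -8)), Mul(-1, -992)) = Add(Mul(Add(-1, -1), Add(Mul(Pow(Add(3, 2), -1), Add(-2, 3)), -8)), Mul(-1, -992)) = Add(Mul(-2, Add(Mul(Pow(5, -1), 1), -8)), 992) = Add(Mul(-2, Add(Mul(Rational(1, 5), 1), -8)), 992) = Add(Mul(-2, Add(Rational(1, 5), -8)), 992) = Add(Mul(-2, Rational(-39, 5)), 992) = Add(Rational(78, 5), 992) = Rational(5038, 5)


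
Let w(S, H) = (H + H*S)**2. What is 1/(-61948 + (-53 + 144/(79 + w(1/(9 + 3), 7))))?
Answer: -19657/1218732921 ≈ -1.6129e-5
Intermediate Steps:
1/(-61948 + (-53 + 144/(79 + w(1/(9 + 3), 7)))) = 1/(-61948 + (-53 + 144/(79 + 7**2*(1 + 1/(9 + 3))**2))) = 1/(-61948 + (-53 + 144/(79 + 49*(1 + 1/12)**2))) = 1/(-61948 + (-53 + 144/(79 + 49*(13/12)**2))) = 1/(-61948 + (-53 + 144/(79 + 49*(169/144)))) = 1/(-61948 + (-53 + 144/(79 + 8281/144))) = 1/(-61948 + (-53 + 144/(19657/144))) = 1/(-61948 + (-53 + (144/19657)*144)) = 1/(-61948 + (-53 + 20736/19657)) = 1/(-61948 - 1021085/19657) = 1/(-1218732921/19657) = -19657/1218732921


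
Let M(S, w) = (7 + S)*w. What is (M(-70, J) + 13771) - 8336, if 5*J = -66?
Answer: 31333/5 ≈ 6266.6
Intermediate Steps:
J = -66/5 (J = (⅕)*(-66) = -66/5 ≈ -13.200)
M(S, w) = w*(7 + S)
(M(-70, J) + 13771) - 8336 = (-66*(7 - 70)/5 + 13771) - 8336 = (-66/5*(-63) + 13771) - 8336 = (4158/5 + 13771) - 8336 = 73013/5 - 8336 = 31333/5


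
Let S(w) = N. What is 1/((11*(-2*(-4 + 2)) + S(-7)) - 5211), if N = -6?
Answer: -1/5173 ≈ -0.00019331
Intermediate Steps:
S(w) = -6
1/((11*(-2*(-4 + 2)) + S(-7)) - 5211) = 1/((11*(-2*(-4 + 2)) - 6) - 5211) = 1/((11*(-2*(-2)) - 6) - 5211) = 1/((11*4 - 6) - 5211) = 1/((44 - 6) - 5211) = 1/(38 - 5211) = 1/(-5173) = -1/5173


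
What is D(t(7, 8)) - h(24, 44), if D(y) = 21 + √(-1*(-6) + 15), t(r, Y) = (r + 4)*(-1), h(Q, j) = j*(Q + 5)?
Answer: -1255 + √21 ≈ -1250.4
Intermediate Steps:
h(Q, j) = j*(5 + Q)
t(r, Y) = -4 - r (t(r, Y) = (4 + r)*(-1) = -4 - r)
D(y) = 21 + √21 (D(y) = 21 + √(6 + 15) = 21 + √21)
D(t(7, 8)) - h(24, 44) = (21 + √21) - 44*(5 + 24) = (21 + √21) - 44*29 = (21 + √21) - 1*1276 = (21 + √21) - 1276 = -1255 + √21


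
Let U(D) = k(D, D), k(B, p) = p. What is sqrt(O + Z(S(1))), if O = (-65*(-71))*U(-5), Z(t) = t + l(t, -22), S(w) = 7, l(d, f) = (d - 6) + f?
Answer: I*sqrt(23089) ≈ 151.95*I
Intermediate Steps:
l(d, f) = -6 + d + f (l(d, f) = (-6 + d) + f = -6 + d + f)
U(D) = D
Z(t) = -28 + 2*t (Z(t) = t + (-6 + t - 22) = t + (-28 + t) = -28 + 2*t)
O = -23075 (O = -65*(-71)*(-5) = 4615*(-5) = -23075)
sqrt(O + Z(S(1))) = sqrt(-23075 + (-28 + 2*7)) = sqrt(-23075 + (-28 + 14)) = sqrt(-23075 - 14) = sqrt(-23089) = I*sqrt(23089)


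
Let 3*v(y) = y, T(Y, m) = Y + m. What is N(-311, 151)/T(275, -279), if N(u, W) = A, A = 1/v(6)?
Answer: -⅛ ≈ -0.12500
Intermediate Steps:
v(y) = y/3
A = ½ (A = 1/((⅓)*6) = 1/2 = ½ ≈ 0.50000)
N(u, W) = ½
N(-311, 151)/T(275, -279) = 1/(2*(275 - 279)) = (½)/(-4) = (½)*(-¼) = -⅛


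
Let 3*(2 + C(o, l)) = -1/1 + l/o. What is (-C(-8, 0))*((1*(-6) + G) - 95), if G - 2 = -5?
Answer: -728/3 ≈ -242.67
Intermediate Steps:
G = -3 (G = 2 - 5 = -3)
C(o, l) = -7/3 + l/(3*o) (C(o, l) = -2 + (-1/1 + l/o)/3 = -2 + (-1*1 + l/o)/3 = -2 + (-1 + l/o)/3 = -2 + (-⅓ + l/(3*o)) = -7/3 + l/(3*o))
(-C(-8, 0))*((1*(-6) + G) - 95) = (-(0 - 7*(-8))/(3*(-8)))*((1*(-6) - 3) - 95) = (-(-1)*(0 + 56)/(3*8))*((-6 - 3) - 95) = (-(-1)*56/(3*8))*(-9 - 95) = -1*(-7/3)*(-104) = (7/3)*(-104) = -728/3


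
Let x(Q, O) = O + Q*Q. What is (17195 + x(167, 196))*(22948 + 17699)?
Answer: 1840496160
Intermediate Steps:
x(Q, O) = O + Q²
(17195 + x(167, 196))*(22948 + 17699) = (17195 + (196 + 167²))*(22948 + 17699) = (17195 + (196 + 27889))*40647 = (17195 + 28085)*40647 = 45280*40647 = 1840496160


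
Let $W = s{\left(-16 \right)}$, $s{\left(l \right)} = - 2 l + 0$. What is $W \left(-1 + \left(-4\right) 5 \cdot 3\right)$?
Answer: $-1952$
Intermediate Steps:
$s{\left(l \right)} = - 2 l$
$W = 32$ ($W = \left(-2\right) \left(-16\right) = 32$)
$W \left(-1 + \left(-4\right) 5 \cdot 3\right) = 32 \left(-1 + \left(-4\right) 5 \cdot 3\right) = 32 \left(-1 - 60\right) = 32 \left(-61\right) = -1952$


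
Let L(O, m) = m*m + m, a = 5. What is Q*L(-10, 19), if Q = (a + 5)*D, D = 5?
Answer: 19000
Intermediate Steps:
L(O, m) = m + m**2 (L(O, m) = m**2 + m = m + m**2)
Q = 50 (Q = (5 + 5)*5 = 10*5 = 50)
Q*L(-10, 19) = 50*(19*(1 + 19)) = 50*(19*20) = 50*380 = 19000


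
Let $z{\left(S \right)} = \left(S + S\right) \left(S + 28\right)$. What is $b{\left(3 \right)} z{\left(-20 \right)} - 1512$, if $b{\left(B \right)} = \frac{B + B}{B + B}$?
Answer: $-1832$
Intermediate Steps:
$z{\left(S \right)} = 2 S \left(28 + S\right)$
$b{\left(B \right)} = 1$ ($b{\left(B \right)} = \frac{2 B}{2 B} = 2 B \frac{1}{2 B} = 1$)
$b{\left(3 \right)} z{\left(-20 \right)} - 1512 = 1 \cdot 2 \left(-20\right) \left(28 - 20\right) - 1512 = 1 \cdot 2 \left(-20\right) 8 - 1512 = 1 \left(-320\right) - 1512 = -320 - 1512 = -1832$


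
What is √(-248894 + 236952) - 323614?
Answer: -323614 + I*√11942 ≈ -3.2361e+5 + 109.28*I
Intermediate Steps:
√(-248894 + 236952) - 323614 = √(-11942) - 323614 = I*√11942 - 323614 = -323614 + I*√11942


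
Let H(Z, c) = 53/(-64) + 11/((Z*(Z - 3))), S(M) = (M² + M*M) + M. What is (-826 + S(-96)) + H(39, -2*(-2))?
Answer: 393326213/22464 ≈ 17509.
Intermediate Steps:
S(M) = M + 2*M² (S(M) = (M² + M²) + M = 2*M² + M = M + 2*M²)
H(Z, c) = -53/64 + 11/(Z*(-3 + Z)) (H(Z, c) = 53*(-1/64) + 11/((Z*(-3 + Z))) = -53/64 + 11*(1/(Z*(-3 + Z))) = -53/64 + 11/(Z*(-3 + Z)))
(-826 + S(-96)) + H(39, -2*(-2)) = (-826 - 96*(1 + 2*(-96))) + (1/64)*(704 - 53*39² + 159*39)/(39*(-3 + 39)) = (-826 - 96*(1 - 192)) + (1/64)*(1/39)*(704 - 53*1521 + 6201)/36 = (-826 - 96*(-191)) + (1/64)*(1/39)*(1/36)*(704 - 80613 + 6201) = (-826 + 18336) + (1/64)*(1/39)*(1/36)*(-73708) = 17510 - 18427/22464 = 393326213/22464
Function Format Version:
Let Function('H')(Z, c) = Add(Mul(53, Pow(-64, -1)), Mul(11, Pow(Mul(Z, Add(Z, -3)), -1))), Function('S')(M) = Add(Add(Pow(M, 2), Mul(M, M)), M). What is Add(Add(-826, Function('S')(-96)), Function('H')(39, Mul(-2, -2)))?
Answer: Rational(393326213, 22464) ≈ 17509.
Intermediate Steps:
Function('S')(M) = Add(M, Mul(2, Pow(M, 2))) (Function('S')(M) = Add(Add(Pow(M, 2), Pow(M, 2)), M) = Add(Mul(2, Pow(M, 2)), M) = Add(M, Mul(2, Pow(M, 2))))
Function('H')(Z, c) = Add(Rational(-53, 64), Mul(11, Pow(Z, -1), Pow(Add(-3, Z), -1))) (Function('H')(Z, c) = Add(Mul(53, Rational(-1, 64)), Mul(11, Pow(Mul(Z, Add(-3, Z)), -1))) = Add(Rational(-53, 64), Mul(11, Mul(Pow(Z, -1), Pow(Add(-3, Z), -1)))) = Add(Rational(-53, 64), Mul(11, Pow(Z, -1), Pow(Add(-3, Z), -1))))
Add(Add(-826, Function('S')(-96)), Function('H')(39, Mul(-2, -2))) = Add(Add(-826, Mul(-96, Add(1, Mul(2, -96)))), Mul(Rational(1, 64), Pow(39, -1), Pow(Add(-3, 39), -1), Add(704, Mul(-53, Pow(39, 2)), Mul(159, 39)))) = Add(Add(-826, Mul(-96, Add(1, -192))), Mul(Rational(1, 64), Rational(1, 39), Pow(36, -1), Add(704, Mul(-53, 1521), 6201))) = Add(Add(-826, Mul(-96, -191)), Mul(Rational(1, 64), Rational(1, 39), Rational(1, 36), Add(704, -80613, 6201))) = Add(Add(-826, 18336), Mul(Rational(1, 64), Rational(1, 39), Rational(1, 36), -73708)) = Add(17510, Rational(-18427, 22464)) = Rational(393326213, 22464)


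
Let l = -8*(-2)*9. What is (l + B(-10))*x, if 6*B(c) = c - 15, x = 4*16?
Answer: 26848/3 ≈ 8949.3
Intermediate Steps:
l = 144 (l = 16*9 = 144)
x = 64
B(c) = -5/2 + c/6 (B(c) = (c - 15)/6 = (-15 + c)/6 = -5/2 + c/6)
(l + B(-10))*x = (144 + (-5/2 + (1/6)*(-10)))*64 = (144 + (-5/2 - 5/3))*64 = (144 - 25/6)*64 = (839/6)*64 = 26848/3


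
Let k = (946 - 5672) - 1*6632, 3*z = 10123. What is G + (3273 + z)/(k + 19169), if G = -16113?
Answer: -377555987/23433 ≈ -16112.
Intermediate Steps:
z = 10123/3 (z = (1/3)*10123 = 10123/3 ≈ 3374.3)
k = -11358 (k = -4726 - 6632 = -11358)
G + (3273 + z)/(k + 19169) = -16113 + (3273 + 10123/3)/(-11358 + 19169) = -16113 + (19942/3)/7811 = -16113 + (19942/3)*(1/7811) = -16113 + 19942/23433 = -377555987/23433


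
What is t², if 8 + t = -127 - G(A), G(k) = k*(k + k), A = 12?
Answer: 178929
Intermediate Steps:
G(k) = 2*k² (G(k) = k*(2*k) = 2*k²)
t = -423 (t = -8 + (-127 - 2*12²) = -8 + (-127 - 2*144) = -8 + (-127 - 1*288) = -8 + (-127 - 288) = -8 - 415 = -423)
t² = (-423)² = 178929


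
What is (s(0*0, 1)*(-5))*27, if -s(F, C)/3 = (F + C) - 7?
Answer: -2430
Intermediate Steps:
s(F, C) = 21 - 3*C - 3*F (s(F, C) = -3*((F + C) - 7) = -3*((C + F) - 7) = -3*(-7 + C + F) = 21 - 3*C - 3*F)
(s(0*0, 1)*(-5))*27 = ((21 - 3*1 - 0*0)*(-5))*27 = ((21 - 3 - 3*0)*(-5))*27 = ((21 - 3 + 0)*(-5))*27 = (18*(-5))*27 = -90*27 = -2430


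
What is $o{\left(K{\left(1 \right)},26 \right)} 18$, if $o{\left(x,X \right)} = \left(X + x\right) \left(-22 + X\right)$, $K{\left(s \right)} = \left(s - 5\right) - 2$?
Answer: $1440$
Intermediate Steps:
$K{\left(s \right)} = -7 + s$ ($K{\left(s \right)} = \left(-5 + s\right) - 2 = -7 + s$)
$o{\left(x,X \right)} = \left(-22 + X\right) \left(X + x\right)$
$o{\left(K{\left(1 \right)},26 \right)} 18 = \left(26^{2} - 572 - 22 \left(-7 + 1\right) + 26 \left(-7 + 1\right)\right) 18 = \left(676 - 572 - -132 + 26 \left(-6\right)\right) 18 = \left(676 - 572 + 132 - 156\right) 18 = 80 \cdot 18 = 1440$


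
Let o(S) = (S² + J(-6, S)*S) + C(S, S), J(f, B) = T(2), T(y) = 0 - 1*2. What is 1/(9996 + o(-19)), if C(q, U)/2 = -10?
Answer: 1/10375 ≈ 9.6386e-5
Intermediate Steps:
C(q, U) = -20 (C(q, U) = 2*(-10) = -20)
T(y) = -2 (T(y) = 0 - 2 = -2)
J(f, B) = -2
o(S) = -20 + S² - 2*S (o(S) = (S² - 2*S) - 20 = -20 + S² - 2*S)
1/(9996 + o(-19)) = 1/(9996 + (-20 + (-19)² - 2*(-19))) = 1/(9996 + (-20 + 361 + 38)) = 1/(9996 + 379) = 1/10375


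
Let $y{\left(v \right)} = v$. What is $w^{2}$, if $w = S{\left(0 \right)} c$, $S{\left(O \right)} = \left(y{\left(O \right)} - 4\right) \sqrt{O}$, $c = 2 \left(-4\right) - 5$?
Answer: $0$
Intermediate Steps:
$c = -13$ ($c = -8 - 5 = -13$)
$S{\left(O \right)} = \sqrt{O} \left(-4 + O\right)$ ($S{\left(O \right)} = \left(O - 4\right) \sqrt{O} = \left(-4 + O\right) \sqrt{O} = \sqrt{O} \left(-4 + O\right)$)
$w = 0$ ($w = \sqrt{0} \left(-4 + 0\right) \left(-13\right) = 0 \left(-4\right) \left(-13\right) = 0 \left(-13\right) = 0$)
$w^{2} = 0^{2} = 0$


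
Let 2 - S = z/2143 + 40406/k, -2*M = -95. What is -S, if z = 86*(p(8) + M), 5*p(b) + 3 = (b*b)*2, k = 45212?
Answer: 981507/544322 ≈ 1.8032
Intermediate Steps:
p(b) = -⅗ + 2*b²/5 (p(b) = -⅗ + ((b*b)*2)/5 = -⅗ + (b²*2)/5 = -⅗ + (2*b²)/5 = -⅗ + 2*b²/5)
M = 95/2 (M = -½*(-95) = 95/2 ≈ 47.500)
z = 6235 (z = 86*((-⅗ + (⅖)*8²) + 95/2) = 86*((-⅗ + (⅖)*64) + 95/2) = 86*((-⅗ + 128/5) + 95/2) = 86*(25 + 95/2) = 86*(145/2) = 6235)
S = -981507/544322 (S = 2 - (6235/2143 + 40406/45212) = 2 - (6235*(1/2143) + 40406*(1/45212)) = 2 - (6235/2143 + 227/254) = 2 - 1*2070151/544322 = 2 - 2070151/544322 = -981507/544322 ≈ -1.8032)
-S = -1*(-981507/544322) = 981507/544322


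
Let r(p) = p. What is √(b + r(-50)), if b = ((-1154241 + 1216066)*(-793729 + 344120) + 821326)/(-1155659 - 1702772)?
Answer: √79045145869801619/2858431 ≈ 98.358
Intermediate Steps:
b = 27796255099/2858431 (b = (61825*(-449609) + 821326)/(-2858431) = (-27797076425 + 821326)*(-1/2858431) = -27796255099*(-1/2858431) = 27796255099/2858431 ≈ 9724.3)
√(b + r(-50)) = √(27796255099/2858431 - 50) = √(27653333549/2858431) = √79045145869801619/2858431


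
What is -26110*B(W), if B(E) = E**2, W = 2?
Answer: -104440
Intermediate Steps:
-26110*B(W) = -26110*2**2 = -26110*4 = -104440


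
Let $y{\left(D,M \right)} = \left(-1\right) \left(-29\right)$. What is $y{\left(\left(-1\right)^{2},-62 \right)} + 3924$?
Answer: $3953$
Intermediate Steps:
$y{\left(D,M \right)} = 29$
$y{\left(\left(-1\right)^{2},-62 \right)} + 3924 = 29 + 3924 = 3953$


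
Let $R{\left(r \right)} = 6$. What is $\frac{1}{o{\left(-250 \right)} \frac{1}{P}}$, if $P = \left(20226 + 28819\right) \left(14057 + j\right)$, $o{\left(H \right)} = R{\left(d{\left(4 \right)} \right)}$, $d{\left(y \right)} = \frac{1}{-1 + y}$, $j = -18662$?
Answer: $- \frac{75284075}{2} \approx -3.7642 \cdot 10^{7}$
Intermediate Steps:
$o{\left(H \right)} = 6$
$P = -225852225$ ($P = \left(20226 + 28819\right) \left(14057 - 18662\right) = 49045 \left(-4605\right) = -225852225$)
$\frac{1}{o{\left(-250 \right)} \frac{1}{P}} = \frac{1}{6 \frac{1}{-225852225}} = \frac{1}{6 \left(- \frac{1}{225852225}\right)} = \frac{1}{- \frac{2}{75284075}} = - \frac{75284075}{2}$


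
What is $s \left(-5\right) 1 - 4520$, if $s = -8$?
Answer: $-4480$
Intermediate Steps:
$s \left(-5\right) 1 - 4520 = \left(-8\right) \left(-5\right) 1 - 4520 = 40 \cdot 1 - 4520 = 40 - 4520 = -4480$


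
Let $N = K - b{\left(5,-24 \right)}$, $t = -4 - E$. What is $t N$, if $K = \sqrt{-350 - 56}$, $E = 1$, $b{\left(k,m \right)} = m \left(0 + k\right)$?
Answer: $-600 - 5 i \sqrt{406} \approx -600.0 - 100.75 i$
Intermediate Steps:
$b{\left(k,m \right)} = k m$ ($b{\left(k,m \right)} = m k = k m$)
$K = i \sqrt{406}$ ($K = \sqrt{-406} = i \sqrt{406} \approx 20.149 i$)
$t = -5$ ($t = -4 - 1 = -5$)
$N = 120 + i \sqrt{406}$ ($N = i \sqrt{406} - 5 \left(-24\right) = i \sqrt{406} - -120 = i \sqrt{406} + 120 = 120 + i \sqrt{406} \approx 120.0 + 20.149 i$)
$t N = - 5 \left(120 + i \sqrt{406}\right) = -600 - 5 i \sqrt{406}$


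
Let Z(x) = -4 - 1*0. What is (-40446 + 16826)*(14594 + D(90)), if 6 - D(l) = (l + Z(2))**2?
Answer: -170158480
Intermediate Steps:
Z(x) = -4 (Z(x) = -4 + 0 = -4)
D(l) = 6 - (-4 + l)**2 (D(l) = 6 - (l - 4)**2 = 6 - (-4 + l)**2)
(-40446 + 16826)*(14594 + D(90)) = (-40446 + 16826)*(14594 + (6 - (-4 + 90)**2)) = -23620*(14594 + (6 - 1*86**2)) = -23620*(14594 + (6 - 1*7396)) = -23620*(14594 + (6 - 7396)) = -23620*(14594 - 7390) = -23620*7204 = -170158480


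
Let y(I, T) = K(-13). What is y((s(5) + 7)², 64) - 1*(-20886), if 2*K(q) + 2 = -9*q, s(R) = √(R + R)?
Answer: 41887/2 ≈ 20944.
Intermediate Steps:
s(R) = √2*√R (s(R) = √(2*R) = √2*√R)
K(q) = -1 - 9*q/2 (K(q) = -1 + (-9*q)/2 = -1 - 9*q/2)
y(I, T) = 115/2 (y(I, T) = -1 - 9/2*(-13) = -1 + 117/2 = 115/2)
y((s(5) + 7)², 64) - 1*(-20886) = 115/2 - 1*(-20886) = 115/2 + 20886 = 41887/2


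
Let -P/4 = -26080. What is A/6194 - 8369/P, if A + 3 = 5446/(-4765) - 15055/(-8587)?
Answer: -1307510215609/16220175274880 ≈ -0.080610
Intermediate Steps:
P = 104320 (P = -4*(-26080) = 104320)
A = -97778892/40917055 (A = -3 + (5446/(-4765) - 15055/(-8587)) = -3 + (5446*(-1/4765) - 15055*(-1/8587)) = -3 + (-5446/4765 + 15055/8587) = -3 + 24972273/40917055 = -97778892/40917055 ≈ -2.3897)
A/6194 - 8369/P = -97778892/40917055/6194 - 8369/104320 = -97778892/40917055*1/6194 - 8369*1/104320 = -48889446/126720119335 - 8369/104320 = -1307510215609/16220175274880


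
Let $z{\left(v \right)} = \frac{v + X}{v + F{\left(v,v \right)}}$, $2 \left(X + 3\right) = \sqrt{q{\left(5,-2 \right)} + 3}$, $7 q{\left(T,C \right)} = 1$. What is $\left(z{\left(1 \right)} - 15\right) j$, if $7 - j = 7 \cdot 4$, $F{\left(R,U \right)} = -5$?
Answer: $\frac{609}{2} + \frac{3 \sqrt{154}}{8} \approx 309.15$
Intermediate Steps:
$q{\left(T,C \right)} = \frac{1}{7}$ ($q{\left(T,C \right)} = \frac{1}{7} \cdot 1 = \frac{1}{7}$)
$X = -3 + \frac{\sqrt{154}}{14}$ ($X = -3 + \frac{\sqrt{\frac{1}{7} + 3}}{2} = -3 + \frac{\sqrt{\frac{22}{7}}}{2} = -3 + \frac{\frac{1}{7} \sqrt{154}}{2} = -3 + \frac{\sqrt{154}}{14} \approx -2.1136$)
$j = -21$ ($j = 7 - 7 \cdot 4 = 7 - 28 = -21$)
$z{\left(v \right)} = \frac{-3 + v + \frac{\sqrt{154}}{14}}{-5 + v}$ ($z{\left(v \right)} = \frac{v - \left(3 - \frac{\sqrt{154}}{14}\right)}{v - 5} = \frac{-3 + v + \frac{\sqrt{154}}{14}}{-5 + v}$)
$\left(z{\left(1 \right)} - 15\right) j = \left(\frac{-3 + 1 + \frac{\sqrt{154}}{14}}{-5 + 1} - 15\right) \left(-21\right) = \left(\frac{-2 + \frac{\sqrt{154}}{14}}{-4} - 15\right) \left(-21\right) = \left(- \frac{-2 + \frac{\sqrt{154}}{14}}{4} - 15\right) \left(-21\right) = \left(\left(\frac{1}{2} - \frac{\sqrt{154}}{56}\right) - 15\right) \left(-21\right) = \left(- \frac{29}{2} - \frac{\sqrt{154}}{56}\right) \left(-21\right) = \frac{609}{2} + \frac{3 \sqrt{154}}{8}$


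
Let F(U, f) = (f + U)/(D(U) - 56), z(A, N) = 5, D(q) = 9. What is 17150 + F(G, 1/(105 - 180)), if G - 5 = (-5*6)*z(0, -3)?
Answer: 60464626/3525 ≈ 17153.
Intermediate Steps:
G = -145 (G = 5 - 5*6*5 = 5 - 30*5 = 5 - 150 = -145)
F(U, f) = -U/47 - f/47 (F(U, f) = (f + U)/(9 - 56) = (U + f)/(-47) = (U + f)*(-1/47) = -U/47 - f/47)
17150 + F(G, 1/(105 - 180)) = 17150 + (-1/47*(-145) - 1/(47*(105 - 180))) = 17150 + (145/47 - 1/47/(-75)) = 17150 + (145/47 - 1/47*(-1/75)) = 17150 + (145/47 + 1/3525) = 17150 + 10876/3525 = 60464626/3525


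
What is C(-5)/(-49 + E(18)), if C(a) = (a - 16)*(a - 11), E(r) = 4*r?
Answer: 336/23 ≈ 14.609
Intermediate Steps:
C(a) = (-16 + a)*(-11 + a)
C(-5)/(-49 + E(18)) = (176 + (-5)**2 - 27*(-5))/(-49 + 4*18) = (176 + 25 + 135)/(-49 + 72) = 336/23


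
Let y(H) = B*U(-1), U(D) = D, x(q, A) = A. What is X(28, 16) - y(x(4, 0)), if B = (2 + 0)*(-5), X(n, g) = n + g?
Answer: 34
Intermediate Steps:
X(n, g) = g + n
B = -10 (B = 2*(-5) = -10)
y(H) = 10 (y(H) = -10*(-1) = 10)
X(28, 16) - y(x(4, 0)) = (16 + 28) - 1*10 = 44 - 10 = 34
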